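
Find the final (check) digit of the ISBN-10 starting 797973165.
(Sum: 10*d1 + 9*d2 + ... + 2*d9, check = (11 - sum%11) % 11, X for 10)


Weighted sum: 359
359 mod 11 = 7

Check digit: 4


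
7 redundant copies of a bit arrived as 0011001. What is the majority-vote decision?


Ones: 3 out of 7
Threshold: 4

0 (3/7 voted 1)


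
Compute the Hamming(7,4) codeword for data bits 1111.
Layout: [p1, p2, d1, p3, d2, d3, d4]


Parity bits: p1=1, p2=1, p3=1

1111111


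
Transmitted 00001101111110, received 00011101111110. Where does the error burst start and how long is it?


XOR: 00010000000000

Burst at position 3, length 1


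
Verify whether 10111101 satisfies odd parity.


Number of 1s: 6

No, parity error (6 ones)


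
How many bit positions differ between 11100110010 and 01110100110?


XOR: 10010010100
Count of 1s: 4

4


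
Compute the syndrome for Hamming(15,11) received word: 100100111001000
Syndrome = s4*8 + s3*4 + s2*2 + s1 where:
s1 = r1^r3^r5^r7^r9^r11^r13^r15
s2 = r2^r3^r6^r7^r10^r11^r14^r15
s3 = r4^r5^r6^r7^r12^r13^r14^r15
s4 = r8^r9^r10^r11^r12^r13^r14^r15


s1=1, s2=1, s3=1, s4=1

Syndrome = 15 (error at position 15)


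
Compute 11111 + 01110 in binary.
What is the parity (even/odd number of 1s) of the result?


11111 = 31
01110 = 14
Sum = 45 = 101101
1s count = 4

even parity (4 ones in 101101)


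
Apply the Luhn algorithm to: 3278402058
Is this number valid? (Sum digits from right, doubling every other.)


Luhn sum = 42
42 mod 10 = 2

Invalid (Luhn sum mod 10 = 2)


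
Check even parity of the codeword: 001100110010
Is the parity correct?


Number of 1s: 5

No, parity error (5 ones)


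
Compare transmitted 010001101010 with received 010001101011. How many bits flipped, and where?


XOR: 000000000001

1 error(s) at position(s): 11


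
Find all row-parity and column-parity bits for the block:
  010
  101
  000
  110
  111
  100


Row parities: 100011
Column parities: 010

Row P: 100011, Col P: 010, Corner: 1


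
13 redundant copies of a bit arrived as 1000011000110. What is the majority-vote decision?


Ones: 5 out of 13
Threshold: 7

0 (5/13 voted 1)


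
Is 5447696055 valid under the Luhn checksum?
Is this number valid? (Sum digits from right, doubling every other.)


Luhn sum = 41
41 mod 10 = 1

Invalid (Luhn sum mod 10 = 1)


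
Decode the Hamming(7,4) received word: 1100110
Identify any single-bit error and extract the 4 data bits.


Syndrome = 0: no error detected

Data: 0110 (no errors)


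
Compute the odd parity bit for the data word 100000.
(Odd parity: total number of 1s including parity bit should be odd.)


Number of 1s in data: 1
Parity bit: 0

0


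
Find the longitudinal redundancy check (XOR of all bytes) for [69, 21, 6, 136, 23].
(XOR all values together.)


XOR chain: 69 ^ 21 ^ 6 ^ 136 ^ 23 = 201

201


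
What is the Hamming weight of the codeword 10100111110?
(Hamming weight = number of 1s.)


Counting 1s in 10100111110

7


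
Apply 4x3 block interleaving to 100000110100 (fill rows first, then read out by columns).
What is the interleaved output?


Matrix:
  100
  000
  110
  100
Read columns: 101100100000

101100100000


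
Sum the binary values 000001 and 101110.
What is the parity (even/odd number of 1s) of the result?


000001 = 1
101110 = 46
Sum = 47 = 101111
1s count = 5

odd parity (5 ones in 101111)


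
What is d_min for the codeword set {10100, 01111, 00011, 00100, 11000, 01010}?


Comparing all pairs, minimum distance: 1
Can detect 0 errors, correct 0 errors

1


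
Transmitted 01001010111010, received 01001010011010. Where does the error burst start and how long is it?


XOR: 00000000100000

Burst at position 8, length 1


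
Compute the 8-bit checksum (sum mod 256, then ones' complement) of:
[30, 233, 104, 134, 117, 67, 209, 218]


Sum = 1112 mod 256 = 88
Complement = 167

167


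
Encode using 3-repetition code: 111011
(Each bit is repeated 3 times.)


Each bit -> 3 copies

111111111000111111


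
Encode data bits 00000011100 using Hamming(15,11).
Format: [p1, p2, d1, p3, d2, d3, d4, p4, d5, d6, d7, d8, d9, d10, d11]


Parity bits: p1=0, p2=1, p3=0, p4=1

010000010011100


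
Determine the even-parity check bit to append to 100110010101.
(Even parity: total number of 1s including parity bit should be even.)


Number of 1s in data: 6
Parity bit: 0

0


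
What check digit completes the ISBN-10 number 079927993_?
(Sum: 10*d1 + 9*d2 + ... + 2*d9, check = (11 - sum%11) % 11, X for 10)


Weighted sum: 314
314 mod 11 = 6

Check digit: 5


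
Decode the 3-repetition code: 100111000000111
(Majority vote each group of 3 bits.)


Groups: 100, 111, 000, 000, 111
Majority votes: 01001

01001


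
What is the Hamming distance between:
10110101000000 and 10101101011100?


XOR: 00011000011100
Count of 1s: 5

5


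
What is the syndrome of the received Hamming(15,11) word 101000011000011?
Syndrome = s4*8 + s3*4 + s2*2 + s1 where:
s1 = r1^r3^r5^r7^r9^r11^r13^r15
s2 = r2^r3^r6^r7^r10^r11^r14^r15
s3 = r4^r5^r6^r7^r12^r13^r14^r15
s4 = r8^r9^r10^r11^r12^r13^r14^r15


s1=0, s2=1, s3=0, s4=0

Syndrome = 2 (error at position 2)


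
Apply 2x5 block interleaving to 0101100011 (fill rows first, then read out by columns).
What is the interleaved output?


Matrix:
  01011
  00011
Read columns: 0010001111

0010001111


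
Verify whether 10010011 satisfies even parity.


Number of 1s: 4

Yes, parity is correct (4 ones)


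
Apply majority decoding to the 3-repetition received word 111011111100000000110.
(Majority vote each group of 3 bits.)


Groups: 111, 011, 111, 100, 000, 000, 110
Majority votes: 1110001

1110001


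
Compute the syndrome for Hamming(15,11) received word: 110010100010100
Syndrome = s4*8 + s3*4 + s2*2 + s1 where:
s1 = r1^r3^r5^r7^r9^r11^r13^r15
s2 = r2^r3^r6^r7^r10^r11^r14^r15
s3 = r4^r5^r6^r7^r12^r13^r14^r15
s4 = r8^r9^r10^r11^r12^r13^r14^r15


s1=1, s2=1, s3=1, s4=0

Syndrome = 7 (error at position 7)


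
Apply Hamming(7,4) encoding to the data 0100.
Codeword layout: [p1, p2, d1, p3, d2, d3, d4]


Parity bits: p1=1, p2=0, p3=1

1001100


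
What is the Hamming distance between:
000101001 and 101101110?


XOR: 101000111
Count of 1s: 5

5


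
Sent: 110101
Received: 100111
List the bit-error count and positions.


XOR: 010010

2 error(s) at position(s): 1, 4


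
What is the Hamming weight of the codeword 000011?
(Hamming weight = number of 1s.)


Counting 1s in 000011

2


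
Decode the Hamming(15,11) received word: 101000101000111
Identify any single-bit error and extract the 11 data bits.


Syndrome = 0: no error detected

Data: 10011000111 (no errors)


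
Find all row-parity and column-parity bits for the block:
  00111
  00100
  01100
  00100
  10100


Row parities: 11010
Column parities: 11111

Row P: 11010, Col P: 11111, Corner: 1


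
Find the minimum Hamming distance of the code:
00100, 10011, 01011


Comparing all pairs, minimum distance: 2
Can detect 1 errors, correct 0 errors

2


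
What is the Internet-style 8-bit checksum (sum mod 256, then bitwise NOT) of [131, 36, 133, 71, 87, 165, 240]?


Sum = 863 mod 256 = 95
Complement = 160

160


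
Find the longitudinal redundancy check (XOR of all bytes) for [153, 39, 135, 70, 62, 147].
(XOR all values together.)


XOR chain: 153 ^ 39 ^ 135 ^ 70 ^ 62 ^ 147 = 210

210


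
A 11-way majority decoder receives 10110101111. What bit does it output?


Ones: 8 out of 11
Threshold: 6

1 (8/11 voted 1)


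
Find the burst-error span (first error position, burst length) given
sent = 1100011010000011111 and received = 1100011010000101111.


XOR: 0000000000000110000

Burst at position 13, length 2


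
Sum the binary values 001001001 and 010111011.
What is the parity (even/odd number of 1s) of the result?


001001001 = 73
010111011 = 187
Sum = 260 = 100000100
1s count = 2

even parity (2 ones in 100000100)


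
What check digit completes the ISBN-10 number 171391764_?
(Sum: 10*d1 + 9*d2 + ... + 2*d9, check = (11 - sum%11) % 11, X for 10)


Weighted sum: 215
215 mod 11 = 6

Check digit: 5


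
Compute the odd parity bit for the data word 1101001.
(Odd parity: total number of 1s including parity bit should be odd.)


Number of 1s in data: 4
Parity bit: 1

1


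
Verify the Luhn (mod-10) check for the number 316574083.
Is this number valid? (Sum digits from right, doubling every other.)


Luhn sum = 37
37 mod 10 = 7

Invalid (Luhn sum mod 10 = 7)


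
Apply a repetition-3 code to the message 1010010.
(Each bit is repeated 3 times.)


Each bit -> 3 copies

111000111000000111000


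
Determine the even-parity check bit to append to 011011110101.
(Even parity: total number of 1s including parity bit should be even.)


Number of 1s in data: 8
Parity bit: 0

0


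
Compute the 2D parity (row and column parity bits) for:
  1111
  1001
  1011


Row parities: 001
Column parities: 1101

Row P: 001, Col P: 1101, Corner: 1


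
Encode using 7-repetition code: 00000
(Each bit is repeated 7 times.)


Each bit -> 7 copies

00000000000000000000000000000000000


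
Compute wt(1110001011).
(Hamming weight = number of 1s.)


Counting 1s in 1110001011

6


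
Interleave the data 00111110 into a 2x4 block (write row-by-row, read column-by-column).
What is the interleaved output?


Matrix:
  0011
  1110
Read columns: 01011110

01011110


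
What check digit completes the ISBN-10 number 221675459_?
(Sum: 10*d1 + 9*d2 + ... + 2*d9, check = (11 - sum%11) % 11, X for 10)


Weighted sum: 204
204 mod 11 = 6

Check digit: 5


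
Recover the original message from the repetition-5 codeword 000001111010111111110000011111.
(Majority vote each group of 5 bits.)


Groups: 00000, 11110, 10111, 11111, 00000, 11111
Majority votes: 011101

011101


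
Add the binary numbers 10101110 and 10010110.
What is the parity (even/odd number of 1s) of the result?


10101110 = 174
10010110 = 150
Sum = 324 = 101000100
1s count = 3

odd parity (3 ones in 101000100)


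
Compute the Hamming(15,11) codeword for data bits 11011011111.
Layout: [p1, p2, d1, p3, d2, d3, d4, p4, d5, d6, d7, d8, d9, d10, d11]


Parity bits: p1=1, p2=1, p3=0, p4=0

111010101011111


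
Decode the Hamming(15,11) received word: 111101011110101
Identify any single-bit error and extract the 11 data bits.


Syndrome = 0: no error detected

Data: 10101110101 (no errors)


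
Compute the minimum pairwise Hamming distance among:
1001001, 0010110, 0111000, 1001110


Comparing all pairs, minimum distance: 3
Can detect 2 errors, correct 1 errors

3


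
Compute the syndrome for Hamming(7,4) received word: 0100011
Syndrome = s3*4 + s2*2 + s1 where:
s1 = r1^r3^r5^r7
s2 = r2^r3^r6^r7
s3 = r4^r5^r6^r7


s1=1, s2=1, s3=0

Syndrome = 3 (error at position 3)


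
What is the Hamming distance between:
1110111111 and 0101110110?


XOR: 1011001001
Count of 1s: 5

5


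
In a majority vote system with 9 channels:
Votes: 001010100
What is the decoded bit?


Ones: 3 out of 9
Threshold: 5

0 (3/9 voted 1)


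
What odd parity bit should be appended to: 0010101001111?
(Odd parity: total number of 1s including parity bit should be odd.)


Number of 1s in data: 7
Parity bit: 0

0


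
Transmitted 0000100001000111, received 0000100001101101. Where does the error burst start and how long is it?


XOR: 0000000000101010

Burst at position 10, length 5


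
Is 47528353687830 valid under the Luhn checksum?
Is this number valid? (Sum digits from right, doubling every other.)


Luhn sum = 62
62 mod 10 = 2

Invalid (Luhn sum mod 10 = 2)


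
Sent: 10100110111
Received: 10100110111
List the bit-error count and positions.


XOR: 00000000000

0 errors (received matches sent)


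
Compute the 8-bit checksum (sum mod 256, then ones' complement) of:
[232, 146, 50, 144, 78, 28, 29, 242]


Sum = 949 mod 256 = 181
Complement = 74

74


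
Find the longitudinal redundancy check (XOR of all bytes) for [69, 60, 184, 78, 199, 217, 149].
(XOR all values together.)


XOR chain: 69 ^ 60 ^ 184 ^ 78 ^ 199 ^ 217 ^ 149 = 4

4


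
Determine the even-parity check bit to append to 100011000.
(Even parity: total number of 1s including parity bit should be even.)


Number of 1s in data: 3
Parity bit: 1

1


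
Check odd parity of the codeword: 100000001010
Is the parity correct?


Number of 1s: 3

Yes, parity is correct (3 ones)


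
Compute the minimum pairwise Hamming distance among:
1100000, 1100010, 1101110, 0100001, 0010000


Comparing all pairs, minimum distance: 1
Can detect 0 errors, correct 0 errors

1


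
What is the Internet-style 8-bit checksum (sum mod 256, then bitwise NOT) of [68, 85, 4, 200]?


Sum = 357 mod 256 = 101
Complement = 154

154


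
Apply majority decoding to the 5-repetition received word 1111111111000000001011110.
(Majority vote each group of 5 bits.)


Groups: 11111, 11111, 00000, 00010, 11110
Majority votes: 11001

11001


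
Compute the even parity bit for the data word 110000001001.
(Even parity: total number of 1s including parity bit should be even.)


Number of 1s in data: 4
Parity bit: 0

0


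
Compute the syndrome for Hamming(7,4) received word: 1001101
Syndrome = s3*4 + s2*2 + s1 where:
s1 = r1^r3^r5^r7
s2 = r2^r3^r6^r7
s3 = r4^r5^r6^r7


s1=1, s2=1, s3=1

Syndrome = 7 (error at position 7)


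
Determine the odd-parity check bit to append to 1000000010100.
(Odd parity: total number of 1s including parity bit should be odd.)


Number of 1s in data: 3
Parity bit: 0

0


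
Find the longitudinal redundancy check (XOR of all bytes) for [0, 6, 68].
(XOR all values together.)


XOR chain: 0 ^ 6 ^ 68 = 66

66


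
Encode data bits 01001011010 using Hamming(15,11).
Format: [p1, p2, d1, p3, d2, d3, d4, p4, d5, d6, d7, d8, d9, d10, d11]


Parity bits: p1=1, p2=0, p3=1, p4=0

100110001011010


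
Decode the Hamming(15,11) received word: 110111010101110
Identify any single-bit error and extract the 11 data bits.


Syndrome = 9: error at position 9

Data: 01101101110 (corrected bit 9)


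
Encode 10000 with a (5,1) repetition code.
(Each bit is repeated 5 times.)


Each bit -> 5 copies

1111100000000000000000000


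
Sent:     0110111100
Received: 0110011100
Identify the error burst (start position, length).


XOR: 0000100000

Burst at position 4, length 1


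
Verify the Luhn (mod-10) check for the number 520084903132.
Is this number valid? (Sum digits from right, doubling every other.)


Luhn sum = 38
38 mod 10 = 8

Invalid (Luhn sum mod 10 = 8)


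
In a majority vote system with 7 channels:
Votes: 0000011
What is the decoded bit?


Ones: 2 out of 7
Threshold: 4

0 (2/7 voted 1)


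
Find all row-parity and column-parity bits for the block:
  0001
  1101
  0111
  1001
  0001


Row parities: 11101
Column parities: 0011

Row P: 11101, Col P: 0011, Corner: 0


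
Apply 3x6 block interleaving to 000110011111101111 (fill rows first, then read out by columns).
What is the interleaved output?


Matrix:
  000110
  011111
  101111
Read columns: 001010011111111011

001010011111111011


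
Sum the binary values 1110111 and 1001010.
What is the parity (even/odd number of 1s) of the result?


1110111 = 119
1001010 = 74
Sum = 193 = 11000001
1s count = 3

odd parity (3 ones in 11000001)


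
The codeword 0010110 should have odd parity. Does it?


Number of 1s: 3

Yes, parity is correct (3 ones)


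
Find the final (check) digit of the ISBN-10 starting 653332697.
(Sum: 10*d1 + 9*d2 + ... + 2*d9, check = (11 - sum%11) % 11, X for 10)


Weighted sum: 243
243 mod 11 = 1

Check digit: X


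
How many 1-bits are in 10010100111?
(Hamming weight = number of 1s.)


Counting 1s in 10010100111

6


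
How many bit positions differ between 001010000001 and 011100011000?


XOR: 010110011001
Count of 1s: 6

6


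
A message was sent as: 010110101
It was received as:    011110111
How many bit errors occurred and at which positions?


XOR: 001000010

2 error(s) at position(s): 2, 7


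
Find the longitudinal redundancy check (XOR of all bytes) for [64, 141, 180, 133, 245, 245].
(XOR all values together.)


XOR chain: 64 ^ 141 ^ 180 ^ 133 ^ 245 ^ 245 = 252

252


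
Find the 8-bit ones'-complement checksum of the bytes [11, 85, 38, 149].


Sum = 283 mod 256 = 27
Complement = 228

228


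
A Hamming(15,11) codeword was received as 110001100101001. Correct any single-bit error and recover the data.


Syndrome = 11: error at position 11

Data: 00110111001 (corrected bit 11)


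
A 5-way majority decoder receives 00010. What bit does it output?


Ones: 1 out of 5
Threshold: 3

0 (1/5 voted 1)


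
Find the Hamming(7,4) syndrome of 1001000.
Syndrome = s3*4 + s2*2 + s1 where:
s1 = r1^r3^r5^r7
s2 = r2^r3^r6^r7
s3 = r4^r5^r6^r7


s1=1, s2=0, s3=1

Syndrome = 5 (error at position 5)


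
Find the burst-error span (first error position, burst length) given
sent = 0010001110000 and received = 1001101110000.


XOR: 1011100000000

Burst at position 0, length 5


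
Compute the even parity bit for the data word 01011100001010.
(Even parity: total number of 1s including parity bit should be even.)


Number of 1s in data: 6
Parity bit: 0

0


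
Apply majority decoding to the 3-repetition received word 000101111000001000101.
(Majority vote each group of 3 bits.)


Groups: 000, 101, 111, 000, 001, 000, 101
Majority votes: 0110001

0110001


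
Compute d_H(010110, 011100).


XOR: 001010
Count of 1s: 2

2


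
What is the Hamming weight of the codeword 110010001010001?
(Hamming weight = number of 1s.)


Counting 1s in 110010001010001

6


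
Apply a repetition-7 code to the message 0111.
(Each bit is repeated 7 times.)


Each bit -> 7 copies

0000000111111111111111111111


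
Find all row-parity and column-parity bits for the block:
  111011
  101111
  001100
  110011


Row parities: 1100
Column parities: 101011

Row P: 1100, Col P: 101011, Corner: 0


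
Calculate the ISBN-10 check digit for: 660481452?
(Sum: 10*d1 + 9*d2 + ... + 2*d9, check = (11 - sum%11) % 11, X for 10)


Weighted sum: 230
230 mod 11 = 10

Check digit: 1


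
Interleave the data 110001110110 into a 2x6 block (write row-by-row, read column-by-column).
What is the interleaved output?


Matrix:
  110001
  110110
Read columns: 111100010110

111100010110


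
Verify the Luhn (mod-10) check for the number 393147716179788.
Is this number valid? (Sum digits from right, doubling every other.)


Luhn sum = 81
81 mod 10 = 1

Invalid (Luhn sum mod 10 = 1)


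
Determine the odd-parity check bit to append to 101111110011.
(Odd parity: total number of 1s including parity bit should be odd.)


Number of 1s in data: 9
Parity bit: 0

0


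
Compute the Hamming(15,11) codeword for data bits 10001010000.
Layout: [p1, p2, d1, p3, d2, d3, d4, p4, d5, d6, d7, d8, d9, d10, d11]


Parity bits: p1=1, p2=0, p3=0, p4=0

101000001010000


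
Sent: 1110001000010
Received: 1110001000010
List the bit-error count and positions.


XOR: 0000000000000

0 errors (received matches sent)


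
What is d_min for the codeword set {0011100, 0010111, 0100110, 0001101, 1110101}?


Comparing all pairs, minimum distance: 2
Can detect 1 errors, correct 0 errors

2


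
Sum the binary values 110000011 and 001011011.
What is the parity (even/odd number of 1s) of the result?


110000011 = 387
001011011 = 91
Sum = 478 = 111011110
1s count = 7

odd parity (7 ones in 111011110)


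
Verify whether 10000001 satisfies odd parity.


Number of 1s: 2

No, parity error (2 ones)


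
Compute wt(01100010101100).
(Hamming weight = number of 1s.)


Counting 1s in 01100010101100

6


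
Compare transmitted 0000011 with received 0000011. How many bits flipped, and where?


XOR: 0000000

0 errors (received matches sent)


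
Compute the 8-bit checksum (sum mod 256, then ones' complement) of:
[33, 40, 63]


Sum = 136 mod 256 = 136
Complement = 119

119


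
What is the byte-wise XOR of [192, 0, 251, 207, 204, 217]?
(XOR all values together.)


XOR chain: 192 ^ 0 ^ 251 ^ 207 ^ 204 ^ 217 = 225

225


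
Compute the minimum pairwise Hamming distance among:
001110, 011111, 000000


Comparing all pairs, minimum distance: 2
Can detect 1 errors, correct 0 errors

2


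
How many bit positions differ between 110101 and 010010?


XOR: 100111
Count of 1s: 4

4


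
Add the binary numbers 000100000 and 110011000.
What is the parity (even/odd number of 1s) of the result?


000100000 = 32
110011000 = 408
Sum = 440 = 110111000
1s count = 5

odd parity (5 ones in 110111000)


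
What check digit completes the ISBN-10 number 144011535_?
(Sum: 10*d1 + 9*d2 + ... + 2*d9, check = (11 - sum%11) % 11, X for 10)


Weighted sum: 128
128 mod 11 = 7

Check digit: 4


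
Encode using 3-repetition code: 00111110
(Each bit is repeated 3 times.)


Each bit -> 3 copies

000000111111111111111000


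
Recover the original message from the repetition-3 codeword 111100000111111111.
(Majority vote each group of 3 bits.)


Groups: 111, 100, 000, 111, 111, 111
Majority votes: 100111

100111


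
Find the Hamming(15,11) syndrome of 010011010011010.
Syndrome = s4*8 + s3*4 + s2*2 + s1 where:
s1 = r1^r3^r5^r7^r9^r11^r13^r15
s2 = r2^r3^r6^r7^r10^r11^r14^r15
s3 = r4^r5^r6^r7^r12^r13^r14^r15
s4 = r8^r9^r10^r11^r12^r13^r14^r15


s1=0, s2=0, s3=0, s4=0

Syndrome = 0 (no error)


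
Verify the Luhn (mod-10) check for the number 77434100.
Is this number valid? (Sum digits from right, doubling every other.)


Luhn sum = 32
32 mod 10 = 2

Invalid (Luhn sum mod 10 = 2)


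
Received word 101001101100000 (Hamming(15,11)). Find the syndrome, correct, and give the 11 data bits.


Syndrome = 0: no error detected

Data: 10111100000 (no errors)


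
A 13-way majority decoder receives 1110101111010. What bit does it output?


Ones: 9 out of 13
Threshold: 7

1 (9/13 voted 1)


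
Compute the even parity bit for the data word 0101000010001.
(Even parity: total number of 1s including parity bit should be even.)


Number of 1s in data: 4
Parity bit: 0

0


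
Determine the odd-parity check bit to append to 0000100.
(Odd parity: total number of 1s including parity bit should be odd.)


Number of 1s in data: 1
Parity bit: 0

0


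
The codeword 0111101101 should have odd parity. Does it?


Number of 1s: 7

Yes, parity is correct (7 ones)


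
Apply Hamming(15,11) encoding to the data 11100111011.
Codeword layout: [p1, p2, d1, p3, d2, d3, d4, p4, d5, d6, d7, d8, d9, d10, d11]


Parity bits: p1=0, p2=0, p3=1, p4=1

001111010111011


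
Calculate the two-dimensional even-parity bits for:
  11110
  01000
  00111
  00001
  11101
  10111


Row parities: 011100
Column parities: 11010

Row P: 011100, Col P: 11010, Corner: 1


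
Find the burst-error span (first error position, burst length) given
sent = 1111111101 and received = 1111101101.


XOR: 0000010000

Burst at position 5, length 1


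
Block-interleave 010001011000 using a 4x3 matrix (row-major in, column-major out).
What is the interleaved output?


Matrix:
  010
  001
  011
  000
Read columns: 000010100110

000010100110


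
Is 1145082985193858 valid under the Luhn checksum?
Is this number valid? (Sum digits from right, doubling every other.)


Luhn sum = 83
83 mod 10 = 3

Invalid (Luhn sum mod 10 = 3)


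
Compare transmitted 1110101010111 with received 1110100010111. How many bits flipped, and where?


XOR: 0000001000000

1 error(s) at position(s): 6


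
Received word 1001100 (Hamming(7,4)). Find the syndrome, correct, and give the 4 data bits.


Syndrome = 0: no error detected

Data: 0100 (no errors)


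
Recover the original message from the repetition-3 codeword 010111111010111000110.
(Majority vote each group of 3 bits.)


Groups: 010, 111, 111, 010, 111, 000, 110
Majority votes: 0110101

0110101


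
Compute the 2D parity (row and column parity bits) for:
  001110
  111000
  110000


Row parities: 110
Column parities: 000110

Row P: 110, Col P: 000110, Corner: 0


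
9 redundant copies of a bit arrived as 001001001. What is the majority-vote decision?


Ones: 3 out of 9
Threshold: 5

0 (3/9 voted 1)


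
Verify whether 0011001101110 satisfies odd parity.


Number of 1s: 7

Yes, parity is correct (7 ones)


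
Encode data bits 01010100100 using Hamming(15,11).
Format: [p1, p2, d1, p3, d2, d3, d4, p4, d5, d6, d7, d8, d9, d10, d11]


Parity bits: p1=1, p2=0, p3=1, p4=0

100110100100100


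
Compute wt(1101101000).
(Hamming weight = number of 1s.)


Counting 1s in 1101101000

5


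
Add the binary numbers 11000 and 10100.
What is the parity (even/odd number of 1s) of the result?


11000 = 24
10100 = 20
Sum = 44 = 101100
1s count = 3

odd parity (3 ones in 101100)


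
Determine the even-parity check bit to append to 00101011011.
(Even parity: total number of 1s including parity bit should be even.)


Number of 1s in data: 6
Parity bit: 0

0


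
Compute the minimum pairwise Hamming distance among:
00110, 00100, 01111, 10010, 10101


Comparing all pairs, minimum distance: 1
Can detect 0 errors, correct 0 errors

1


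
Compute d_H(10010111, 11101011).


XOR: 01111100
Count of 1s: 5

5


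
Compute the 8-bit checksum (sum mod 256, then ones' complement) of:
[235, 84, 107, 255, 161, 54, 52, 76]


Sum = 1024 mod 256 = 0
Complement = 255

255


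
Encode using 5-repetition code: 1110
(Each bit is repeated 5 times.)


Each bit -> 5 copies

11111111111111100000


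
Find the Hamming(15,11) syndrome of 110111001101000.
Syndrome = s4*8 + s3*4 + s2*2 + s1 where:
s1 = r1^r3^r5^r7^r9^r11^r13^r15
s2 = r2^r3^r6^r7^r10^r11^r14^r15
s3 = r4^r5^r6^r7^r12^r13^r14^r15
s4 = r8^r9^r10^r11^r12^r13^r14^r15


s1=1, s2=1, s3=0, s4=1

Syndrome = 11 (error at position 11)


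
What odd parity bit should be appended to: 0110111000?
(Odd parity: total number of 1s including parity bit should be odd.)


Number of 1s in data: 5
Parity bit: 0

0


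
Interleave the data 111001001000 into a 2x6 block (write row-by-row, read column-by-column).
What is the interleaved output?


Matrix:
  111001
  001000
Read columns: 101011000010

101011000010


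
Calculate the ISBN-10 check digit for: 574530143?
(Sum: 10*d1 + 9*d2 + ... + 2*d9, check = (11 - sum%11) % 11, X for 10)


Weighted sum: 220
220 mod 11 = 0

Check digit: 0


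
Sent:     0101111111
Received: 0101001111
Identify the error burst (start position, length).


XOR: 0000110000

Burst at position 4, length 2


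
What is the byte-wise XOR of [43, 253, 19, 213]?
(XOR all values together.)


XOR chain: 43 ^ 253 ^ 19 ^ 213 = 16

16


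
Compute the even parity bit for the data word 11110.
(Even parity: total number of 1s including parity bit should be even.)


Number of 1s in data: 4
Parity bit: 0

0


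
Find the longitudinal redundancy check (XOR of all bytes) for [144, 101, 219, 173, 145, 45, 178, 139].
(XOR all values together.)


XOR chain: 144 ^ 101 ^ 219 ^ 173 ^ 145 ^ 45 ^ 178 ^ 139 = 6

6


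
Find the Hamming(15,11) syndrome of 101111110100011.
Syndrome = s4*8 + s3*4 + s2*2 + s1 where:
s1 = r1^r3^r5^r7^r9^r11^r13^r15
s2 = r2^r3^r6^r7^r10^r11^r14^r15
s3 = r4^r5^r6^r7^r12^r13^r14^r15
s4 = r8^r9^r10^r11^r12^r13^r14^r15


s1=1, s2=0, s3=0, s4=0

Syndrome = 1 (error at position 1)


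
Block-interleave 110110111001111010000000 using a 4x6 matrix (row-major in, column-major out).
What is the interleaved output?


Matrix:
  110110
  111001
  111010
  000000
Read columns: 111011100110100010100100

111011100110100010100100


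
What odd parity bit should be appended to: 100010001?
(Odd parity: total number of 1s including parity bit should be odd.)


Number of 1s in data: 3
Parity bit: 0

0


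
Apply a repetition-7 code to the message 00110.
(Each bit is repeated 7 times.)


Each bit -> 7 copies

00000000000000111111111111110000000


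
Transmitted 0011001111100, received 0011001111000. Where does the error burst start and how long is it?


XOR: 0000000000100

Burst at position 10, length 1


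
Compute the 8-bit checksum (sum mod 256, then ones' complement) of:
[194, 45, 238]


Sum = 477 mod 256 = 221
Complement = 34

34


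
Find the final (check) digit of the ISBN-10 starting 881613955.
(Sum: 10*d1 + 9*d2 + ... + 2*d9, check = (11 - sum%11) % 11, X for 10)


Weighted sum: 284
284 mod 11 = 9

Check digit: 2


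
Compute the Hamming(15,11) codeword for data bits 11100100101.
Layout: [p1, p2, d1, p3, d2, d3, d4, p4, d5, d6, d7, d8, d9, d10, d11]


Parity bits: p1=0, p2=0, p3=0, p4=1

001011010100101


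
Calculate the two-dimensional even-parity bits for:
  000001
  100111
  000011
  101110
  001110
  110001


Row parities: 100011
Column parities: 110100

Row P: 100011, Col P: 110100, Corner: 1


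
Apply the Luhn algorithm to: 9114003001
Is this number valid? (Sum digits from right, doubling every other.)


Luhn sum = 23
23 mod 10 = 3

Invalid (Luhn sum mod 10 = 3)


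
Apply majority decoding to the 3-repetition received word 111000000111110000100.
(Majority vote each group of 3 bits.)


Groups: 111, 000, 000, 111, 110, 000, 100
Majority votes: 1001100

1001100


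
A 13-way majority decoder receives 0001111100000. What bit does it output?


Ones: 5 out of 13
Threshold: 7

0 (5/13 voted 1)


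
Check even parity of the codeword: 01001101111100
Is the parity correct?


Number of 1s: 8

Yes, parity is correct (8 ones)


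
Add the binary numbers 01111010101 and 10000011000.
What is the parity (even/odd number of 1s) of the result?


01111010101 = 981
10000011000 = 1048
Sum = 2029 = 11111101101
1s count = 9

odd parity (9 ones in 11111101101)


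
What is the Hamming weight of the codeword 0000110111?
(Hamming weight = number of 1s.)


Counting 1s in 0000110111

5


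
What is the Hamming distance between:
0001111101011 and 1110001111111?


XOR: 1111110010100
Count of 1s: 8

8


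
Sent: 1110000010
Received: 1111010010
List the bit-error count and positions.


XOR: 0001010000

2 error(s) at position(s): 3, 5


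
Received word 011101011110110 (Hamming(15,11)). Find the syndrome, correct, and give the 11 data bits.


Syndrome = 0: no error detected

Data: 10101110110 (no errors)


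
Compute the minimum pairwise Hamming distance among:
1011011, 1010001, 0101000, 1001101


Comparing all pairs, minimum distance: 2
Can detect 1 errors, correct 0 errors

2


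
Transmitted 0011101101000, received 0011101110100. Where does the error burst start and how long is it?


XOR: 0000000011100

Burst at position 8, length 3


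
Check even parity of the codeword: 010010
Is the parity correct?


Number of 1s: 2

Yes, parity is correct (2 ones)


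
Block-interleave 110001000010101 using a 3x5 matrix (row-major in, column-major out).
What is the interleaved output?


Matrix:
  11000
  10000
  10101
Read columns: 111100001000001

111100001000001


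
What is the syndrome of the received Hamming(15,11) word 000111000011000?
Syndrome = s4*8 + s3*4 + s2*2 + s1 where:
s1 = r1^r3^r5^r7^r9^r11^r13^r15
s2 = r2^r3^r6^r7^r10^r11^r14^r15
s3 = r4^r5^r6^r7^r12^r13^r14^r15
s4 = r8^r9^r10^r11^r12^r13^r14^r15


s1=0, s2=0, s3=0, s4=0

Syndrome = 0 (no error)


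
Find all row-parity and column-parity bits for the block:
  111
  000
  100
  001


Row parities: 1011
Column parities: 010

Row P: 1011, Col P: 010, Corner: 1


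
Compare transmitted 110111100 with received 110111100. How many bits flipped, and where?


XOR: 000000000

0 errors (received matches sent)


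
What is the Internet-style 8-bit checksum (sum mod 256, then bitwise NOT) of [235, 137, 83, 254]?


Sum = 709 mod 256 = 197
Complement = 58

58


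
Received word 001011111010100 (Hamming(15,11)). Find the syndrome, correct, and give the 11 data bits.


Syndrome = 0: no error detected

Data: 11111010100 (no errors)


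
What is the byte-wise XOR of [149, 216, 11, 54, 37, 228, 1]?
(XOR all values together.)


XOR chain: 149 ^ 216 ^ 11 ^ 54 ^ 37 ^ 228 ^ 1 = 176

176


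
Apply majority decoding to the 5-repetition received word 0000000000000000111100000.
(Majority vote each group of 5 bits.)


Groups: 00000, 00000, 00000, 01111, 00000
Majority votes: 00010

00010


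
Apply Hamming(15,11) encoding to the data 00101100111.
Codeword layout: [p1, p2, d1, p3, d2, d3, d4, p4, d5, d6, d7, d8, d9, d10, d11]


Parity bits: p1=1, p2=0, p3=0, p4=1

100001011100111


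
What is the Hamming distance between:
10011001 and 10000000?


XOR: 00011001
Count of 1s: 3

3


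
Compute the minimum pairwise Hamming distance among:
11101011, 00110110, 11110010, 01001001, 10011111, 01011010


Comparing all pairs, minimum distance: 3
Can detect 2 errors, correct 1 errors

3


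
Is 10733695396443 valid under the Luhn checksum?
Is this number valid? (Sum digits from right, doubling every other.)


Luhn sum = 69
69 mod 10 = 9

Invalid (Luhn sum mod 10 = 9)


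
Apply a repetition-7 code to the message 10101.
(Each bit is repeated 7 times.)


Each bit -> 7 copies

11111110000000111111100000001111111


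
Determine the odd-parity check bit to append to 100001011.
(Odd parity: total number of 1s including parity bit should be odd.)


Number of 1s in data: 4
Parity bit: 1

1


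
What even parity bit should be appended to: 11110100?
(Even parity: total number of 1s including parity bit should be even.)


Number of 1s in data: 5
Parity bit: 1

1


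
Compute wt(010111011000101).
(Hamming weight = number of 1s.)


Counting 1s in 010111011000101

8


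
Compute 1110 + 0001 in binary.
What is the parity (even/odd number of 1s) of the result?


1110 = 14
0001 = 1
Sum = 15 = 1111
1s count = 4

even parity (4 ones in 1111)


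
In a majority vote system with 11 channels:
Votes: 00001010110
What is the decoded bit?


Ones: 4 out of 11
Threshold: 6

0 (4/11 voted 1)


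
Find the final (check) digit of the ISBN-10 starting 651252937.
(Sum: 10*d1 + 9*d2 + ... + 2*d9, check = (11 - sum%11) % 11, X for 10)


Weighted sum: 226
226 mod 11 = 6

Check digit: 5


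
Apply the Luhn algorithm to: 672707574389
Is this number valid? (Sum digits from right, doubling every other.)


Luhn sum = 63
63 mod 10 = 3

Invalid (Luhn sum mod 10 = 3)


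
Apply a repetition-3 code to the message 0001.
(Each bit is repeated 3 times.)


Each bit -> 3 copies

000000000111


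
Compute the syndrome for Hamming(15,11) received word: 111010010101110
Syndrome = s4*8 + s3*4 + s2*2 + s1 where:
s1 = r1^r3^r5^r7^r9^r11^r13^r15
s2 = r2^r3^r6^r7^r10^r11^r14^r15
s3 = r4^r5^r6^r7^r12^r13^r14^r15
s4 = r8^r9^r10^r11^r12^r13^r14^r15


s1=0, s2=0, s3=0, s4=1

Syndrome = 8 (error at position 8)


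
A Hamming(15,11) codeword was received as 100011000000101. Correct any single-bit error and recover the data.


Syndrome = 0: no error detected

Data: 01100000101 (no errors)


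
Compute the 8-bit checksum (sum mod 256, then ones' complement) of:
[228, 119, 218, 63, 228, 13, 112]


Sum = 981 mod 256 = 213
Complement = 42

42


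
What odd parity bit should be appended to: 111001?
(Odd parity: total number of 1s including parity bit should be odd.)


Number of 1s in data: 4
Parity bit: 1

1


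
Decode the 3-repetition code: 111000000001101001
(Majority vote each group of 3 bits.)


Groups: 111, 000, 000, 001, 101, 001
Majority votes: 100010

100010


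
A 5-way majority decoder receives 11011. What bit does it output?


Ones: 4 out of 5
Threshold: 3

1 (4/5 voted 1)


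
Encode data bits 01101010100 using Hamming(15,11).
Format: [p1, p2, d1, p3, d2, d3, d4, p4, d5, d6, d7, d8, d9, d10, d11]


Parity bits: p1=0, p2=0, p3=1, p4=1

000111011010100


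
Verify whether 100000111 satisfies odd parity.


Number of 1s: 4

No, parity error (4 ones)


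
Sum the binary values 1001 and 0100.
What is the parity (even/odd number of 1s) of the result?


1001 = 9
0100 = 4
Sum = 13 = 1101
1s count = 3

odd parity (3 ones in 1101)


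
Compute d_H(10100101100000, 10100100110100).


XOR: 00000001010100
Count of 1s: 3

3


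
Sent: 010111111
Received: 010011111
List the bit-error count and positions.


XOR: 000100000

1 error(s) at position(s): 3


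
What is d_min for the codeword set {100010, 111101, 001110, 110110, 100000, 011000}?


Comparing all pairs, minimum distance: 1
Can detect 0 errors, correct 0 errors

1


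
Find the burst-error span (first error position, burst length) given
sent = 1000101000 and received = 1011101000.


XOR: 0011000000

Burst at position 2, length 2


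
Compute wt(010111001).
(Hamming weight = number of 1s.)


Counting 1s in 010111001

5


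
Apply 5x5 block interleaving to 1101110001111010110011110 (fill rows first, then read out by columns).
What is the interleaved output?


Matrix:
  11011
  10001
  11101
  01100
  11110
Read columns: 1110110111001111000111100

1110110111001111000111100


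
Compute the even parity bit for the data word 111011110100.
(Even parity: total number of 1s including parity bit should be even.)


Number of 1s in data: 8
Parity bit: 0

0


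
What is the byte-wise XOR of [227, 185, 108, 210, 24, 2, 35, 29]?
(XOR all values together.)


XOR chain: 227 ^ 185 ^ 108 ^ 210 ^ 24 ^ 2 ^ 35 ^ 29 = 192

192


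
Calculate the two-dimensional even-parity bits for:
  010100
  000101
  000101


Row parities: 000
Column parities: 010100

Row P: 000, Col P: 010100, Corner: 0


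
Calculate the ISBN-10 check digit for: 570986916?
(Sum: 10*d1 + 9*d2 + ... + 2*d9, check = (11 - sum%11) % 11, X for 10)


Weighted sum: 305
305 mod 11 = 8

Check digit: 3


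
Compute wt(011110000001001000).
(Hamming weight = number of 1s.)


Counting 1s in 011110000001001000

6


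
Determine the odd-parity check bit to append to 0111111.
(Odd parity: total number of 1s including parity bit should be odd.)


Number of 1s in data: 6
Parity bit: 1

1


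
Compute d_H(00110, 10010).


XOR: 10100
Count of 1s: 2

2


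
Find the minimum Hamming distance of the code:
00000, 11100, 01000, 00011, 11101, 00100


Comparing all pairs, minimum distance: 1
Can detect 0 errors, correct 0 errors

1


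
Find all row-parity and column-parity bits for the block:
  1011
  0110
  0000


Row parities: 100
Column parities: 1101

Row P: 100, Col P: 1101, Corner: 1


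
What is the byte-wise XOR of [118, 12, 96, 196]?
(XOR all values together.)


XOR chain: 118 ^ 12 ^ 96 ^ 196 = 222

222


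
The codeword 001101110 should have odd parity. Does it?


Number of 1s: 5

Yes, parity is correct (5 ones)


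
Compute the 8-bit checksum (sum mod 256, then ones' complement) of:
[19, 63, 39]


Sum = 121 mod 256 = 121
Complement = 134

134


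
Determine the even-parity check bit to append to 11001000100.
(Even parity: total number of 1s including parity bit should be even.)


Number of 1s in data: 4
Parity bit: 0

0


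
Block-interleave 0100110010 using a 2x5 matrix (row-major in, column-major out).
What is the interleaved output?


Matrix:
  01001
  10010
Read columns: 0110000110

0110000110
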